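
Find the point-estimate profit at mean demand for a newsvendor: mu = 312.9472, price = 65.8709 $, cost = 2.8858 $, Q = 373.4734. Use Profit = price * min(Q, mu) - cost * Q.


Sales at mu = min(373.4734, 312.9472) = 312.9472
Revenue = 65.8709 * 312.9472 = 20614.1137
Total cost = 2.8858 * 373.4734 = 1077.7695
Profit = 20614.1137 - 1077.7695 = 19536.3442

19536.3442 $


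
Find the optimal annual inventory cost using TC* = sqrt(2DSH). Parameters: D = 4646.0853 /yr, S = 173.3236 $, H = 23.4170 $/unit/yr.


2*D*S*H = 37714306.9606
TC* = sqrt(37714306.9606) = 6141.1975

6141.1975 $/yr


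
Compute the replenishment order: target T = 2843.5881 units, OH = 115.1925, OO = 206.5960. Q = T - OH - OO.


Inventory position = OH + OO = 115.1925 + 206.5960 = 321.7885
Q = 2843.5881 - 321.7885 = 2521.7996

2521.7996 units


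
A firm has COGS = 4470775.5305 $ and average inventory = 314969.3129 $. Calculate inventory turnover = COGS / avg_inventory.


Turnover = 4470775.5305 / 314969.3129 = 14.1943

14.1943


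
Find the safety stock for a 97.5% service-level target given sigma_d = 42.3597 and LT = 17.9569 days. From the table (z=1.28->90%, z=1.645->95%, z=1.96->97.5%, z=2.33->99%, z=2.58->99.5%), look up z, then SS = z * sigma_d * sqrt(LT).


From the table, SL = 97.5% corresponds to z = 1.96
sqrt(LT) = sqrt(17.9569) = 4.2376
SS = 1.96 * 42.3597 * 4.2376 = 351.8233

351.8233 units


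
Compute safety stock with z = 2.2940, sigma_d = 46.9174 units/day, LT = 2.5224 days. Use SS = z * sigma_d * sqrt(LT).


sqrt(LT) = sqrt(2.5224) = 1.5882
SS = 2.2940 * 46.9174 * 1.5882 = 170.9363

170.9363 units


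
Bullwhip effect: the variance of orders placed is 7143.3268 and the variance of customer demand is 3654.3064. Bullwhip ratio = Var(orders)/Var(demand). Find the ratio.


BW = 7143.3268 / 3654.3064 = 1.9548

1.9548


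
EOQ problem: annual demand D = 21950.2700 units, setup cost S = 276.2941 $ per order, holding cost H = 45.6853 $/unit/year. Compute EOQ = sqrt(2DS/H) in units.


2*D*S = 2 * 21950.2700 * 276.2941 = 12129460.1888
2*D*S/H = 265500.2854
EOQ = sqrt(265500.2854) = 515.2672

515.2672 units


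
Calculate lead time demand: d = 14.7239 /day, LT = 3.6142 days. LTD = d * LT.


LTD = 14.7239 * 3.6142 = 53.2151

53.2151 units


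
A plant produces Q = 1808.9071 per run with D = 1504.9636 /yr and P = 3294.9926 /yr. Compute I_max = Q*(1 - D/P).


D/P = 0.4567
1 - D/P = 0.5433
I_max = 1808.9071 * 0.5433 = 982.7021

982.7021 units


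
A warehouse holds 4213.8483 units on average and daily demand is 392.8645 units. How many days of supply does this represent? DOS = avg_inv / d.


DOS = 4213.8483 / 392.8645 = 10.7260

10.7260 days


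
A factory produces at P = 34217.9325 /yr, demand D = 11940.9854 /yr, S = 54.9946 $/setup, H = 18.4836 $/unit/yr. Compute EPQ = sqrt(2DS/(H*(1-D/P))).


1 - D/P = 1 - 0.3490 = 0.6510
H*(1-D/P) = 12.0334
2DS = 1313379.4314
EPQ = sqrt(109144.4711) = 330.3702

330.3702 units


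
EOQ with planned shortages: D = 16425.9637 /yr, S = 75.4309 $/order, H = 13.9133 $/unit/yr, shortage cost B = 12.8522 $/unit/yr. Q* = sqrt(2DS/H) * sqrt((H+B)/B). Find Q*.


sqrt(2DS/H) = 422.0268
sqrt((H+B)/B) = 1.4431
Q* = 422.0268 * 1.4431 = 609.0304

609.0304 units


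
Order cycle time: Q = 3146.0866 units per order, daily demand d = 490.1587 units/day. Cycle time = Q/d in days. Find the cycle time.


Cycle = 3146.0866 / 490.1587 = 6.4185

6.4185 days


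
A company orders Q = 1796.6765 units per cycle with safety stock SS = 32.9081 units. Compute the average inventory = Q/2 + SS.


Q/2 = 898.3383
Avg = 898.3383 + 32.9081 = 931.2464

931.2464 units


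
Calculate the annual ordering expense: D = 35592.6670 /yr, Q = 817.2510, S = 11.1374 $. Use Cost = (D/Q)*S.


Number of orders = D/Q = 43.5517
Cost = 43.5517 * 11.1374 = 485.0527

485.0527 $/yr


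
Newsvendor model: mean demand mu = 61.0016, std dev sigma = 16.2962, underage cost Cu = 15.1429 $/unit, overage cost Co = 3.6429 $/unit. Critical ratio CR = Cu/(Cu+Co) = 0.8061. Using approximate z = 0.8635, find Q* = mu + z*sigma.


CR = Cu/(Cu+Co) = 15.1429/(15.1429+3.6429) = 0.8061
z = 0.8635
Q* = 61.0016 + 0.8635 * 16.2962 = 75.0734

75.0734 units


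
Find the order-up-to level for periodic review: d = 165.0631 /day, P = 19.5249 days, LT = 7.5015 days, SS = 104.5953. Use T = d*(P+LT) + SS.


P + LT = 27.0264
d*(P+LT) = 165.0631 * 27.0264 = 4461.0614
T = 4461.0614 + 104.5953 = 4565.6567

4565.6567 units


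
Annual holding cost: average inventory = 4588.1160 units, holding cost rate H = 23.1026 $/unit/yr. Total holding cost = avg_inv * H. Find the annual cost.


Cost = 4588.1160 * 23.1026 = 105997.4087

105997.4087 $/yr


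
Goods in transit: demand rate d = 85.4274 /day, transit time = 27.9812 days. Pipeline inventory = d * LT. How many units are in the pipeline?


Pipeline = 85.4274 * 27.9812 = 2390.3612

2390.3612 units


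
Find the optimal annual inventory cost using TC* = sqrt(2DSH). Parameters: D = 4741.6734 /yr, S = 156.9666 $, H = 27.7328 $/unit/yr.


2*D*S*H = 41282178.1492
TC* = sqrt(41282178.1492) = 6425.1209

6425.1209 $/yr


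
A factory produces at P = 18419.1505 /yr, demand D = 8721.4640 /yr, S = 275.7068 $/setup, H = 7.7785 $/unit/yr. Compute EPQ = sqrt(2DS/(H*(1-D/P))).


1 - D/P = 1 - 0.4735 = 0.5265
H*(1-D/P) = 4.0954
2DS = 4809133.8615
EPQ = sqrt(1174282.1673) = 1083.6430

1083.6430 units


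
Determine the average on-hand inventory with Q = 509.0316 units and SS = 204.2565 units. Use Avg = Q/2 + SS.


Q/2 = 254.5158
Avg = 254.5158 + 204.2565 = 458.7723

458.7723 units


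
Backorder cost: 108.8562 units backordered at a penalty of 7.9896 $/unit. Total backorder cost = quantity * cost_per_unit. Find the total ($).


Total = 108.8562 * 7.9896 = 869.7175

869.7175 $


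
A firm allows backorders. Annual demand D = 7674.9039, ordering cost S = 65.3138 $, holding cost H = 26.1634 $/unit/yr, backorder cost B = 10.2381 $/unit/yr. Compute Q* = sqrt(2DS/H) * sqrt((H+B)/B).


sqrt(2DS/H) = 195.7523
sqrt((H+B)/B) = 1.8856
Q* = 195.7523 * 1.8856 = 369.1109

369.1109 units


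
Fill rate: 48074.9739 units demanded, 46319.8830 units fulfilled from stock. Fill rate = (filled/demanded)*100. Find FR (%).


FR = 46319.8830 / 48074.9739 * 100 = 96.3493

96.3493%


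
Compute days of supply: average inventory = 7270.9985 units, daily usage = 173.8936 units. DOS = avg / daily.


DOS = 7270.9985 / 173.8936 = 41.8129

41.8129 days


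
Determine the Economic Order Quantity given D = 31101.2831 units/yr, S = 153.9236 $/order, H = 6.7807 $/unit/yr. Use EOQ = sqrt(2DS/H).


2*D*S = 2 * 31101.2831 * 153.9236 = 9574442.9187
2*D*S/H = 1412013.9394
EOQ = sqrt(1412013.9394) = 1188.2819

1188.2819 units


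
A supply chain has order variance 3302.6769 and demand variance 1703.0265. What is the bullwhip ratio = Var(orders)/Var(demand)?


BW = 3302.6769 / 1703.0265 = 1.9393

1.9393


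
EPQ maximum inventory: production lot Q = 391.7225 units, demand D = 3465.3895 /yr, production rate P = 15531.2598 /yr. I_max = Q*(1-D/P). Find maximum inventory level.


D/P = 0.2231
1 - D/P = 0.7769
I_max = 391.7225 * 0.7769 = 304.3200

304.3200 units


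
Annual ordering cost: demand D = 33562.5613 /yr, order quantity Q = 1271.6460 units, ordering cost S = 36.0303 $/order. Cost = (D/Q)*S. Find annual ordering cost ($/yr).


Number of orders = D/Q = 26.3930
Cost = 26.3930 * 36.0303 = 950.9479

950.9479 $/yr


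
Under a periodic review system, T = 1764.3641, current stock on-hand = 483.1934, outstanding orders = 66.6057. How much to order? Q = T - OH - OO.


Inventory position = OH + OO = 483.1934 + 66.6057 = 549.7991
Q = 1764.3641 - 549.7991 = 1214.5650

1214.5650 units


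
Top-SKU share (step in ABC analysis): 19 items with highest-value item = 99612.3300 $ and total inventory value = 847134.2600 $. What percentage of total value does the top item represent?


Top item = 99612.3300
Total = 847134.2600
Percentage = 99612.3300 / 847134.2600 * 100 = 11.7587

11.7587%


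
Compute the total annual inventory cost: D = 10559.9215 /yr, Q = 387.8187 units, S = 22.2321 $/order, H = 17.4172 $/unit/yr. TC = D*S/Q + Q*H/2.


Ordering cost = D*S/Q = 605.3582
Holding cost = Q*H/2 = 3377.3579
TC = 605.3582 + 3377.3579 = 3982.7161

3982.7161 $/yr


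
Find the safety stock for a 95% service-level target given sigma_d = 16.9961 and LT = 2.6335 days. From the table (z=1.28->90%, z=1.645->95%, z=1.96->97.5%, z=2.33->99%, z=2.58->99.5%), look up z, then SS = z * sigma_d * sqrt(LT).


From the table, SL = 95% corresponds to z = 1.645
sqrt(LT) = sqrt(2.6335) = 1.6228
SS = 1.645 * 16.9961 * 1.6228 = 45.3714

45.3714 units


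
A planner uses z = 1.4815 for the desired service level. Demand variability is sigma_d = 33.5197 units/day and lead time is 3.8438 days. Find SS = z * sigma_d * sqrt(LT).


sqrt(LT) = sqrt(3.8438) = 1.9606
SS = 1.4815 * 33.5197 * 1.9606 = 97.3604

97.3604 units


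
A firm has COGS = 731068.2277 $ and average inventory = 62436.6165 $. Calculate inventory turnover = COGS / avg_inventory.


Turnover = 731068.2277 / 62436.6165 = 11.7090

11.7090


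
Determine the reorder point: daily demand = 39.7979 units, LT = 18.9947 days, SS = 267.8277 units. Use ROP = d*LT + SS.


d*LT = 39.7979 * 18.9947 = 755.9492
ROP = 755.9492 + 267.8277 = 1023.7769

1023.7769 units


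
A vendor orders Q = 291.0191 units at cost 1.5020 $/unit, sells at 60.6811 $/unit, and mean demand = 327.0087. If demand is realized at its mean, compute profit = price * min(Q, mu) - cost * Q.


Sales at mu = min(291.0191, 327.0087) = 291.0191
Revenue = 60.6811 * 291.0191 = 17659.3591
Total cost = 1.5020 * 291.0191 = 437.1107
Profit = 17659.3591 - 437.1107 = 17222.2484

17222.2484 $


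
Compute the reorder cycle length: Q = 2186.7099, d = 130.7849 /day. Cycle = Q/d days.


Cycle = 2186.7099 / 130.7849 = 16.7199

16.7199 days


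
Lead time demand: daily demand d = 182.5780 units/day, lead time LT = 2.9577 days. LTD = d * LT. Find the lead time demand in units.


LTD = 182.5780 * 2.9577 = 540.0110

540.0110 units


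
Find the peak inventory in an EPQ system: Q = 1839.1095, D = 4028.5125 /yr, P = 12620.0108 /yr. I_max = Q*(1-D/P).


D/P = 0.3192
1 - D/P = 0.6808
I_max = 1839.1095 * 0.6808 = 1252.0359

1252.0359 units


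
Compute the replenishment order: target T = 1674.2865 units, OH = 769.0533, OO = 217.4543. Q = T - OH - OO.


Inventory position = OH + OO = 769.0533 + 217.4543 = 986.5076
Q = 1674.2865 - 986.5076 = 687.7789

687.7789 units


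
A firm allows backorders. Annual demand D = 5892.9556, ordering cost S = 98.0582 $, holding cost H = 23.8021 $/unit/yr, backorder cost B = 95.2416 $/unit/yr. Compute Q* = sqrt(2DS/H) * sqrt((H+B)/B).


sqrt(2DS/H) = 220.3514
sqrt((H+B)/B) = 1.1180
Q* = 220.3514 * 1.1180 = 246.3518

246.3518 units


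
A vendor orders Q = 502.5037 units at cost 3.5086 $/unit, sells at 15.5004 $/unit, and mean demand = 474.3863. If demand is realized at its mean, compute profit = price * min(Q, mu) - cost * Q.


Sales at mu = min(502.5037, 474.3863) = 474.3863
Revenue = 15.5004 * 474.3863 = 7353.1774
Total cost = 3.5086 * 502.5037 = 1763.0845
Profit = 7353.1774 - 1763.0845 = 5590.0929

5590.0929 $


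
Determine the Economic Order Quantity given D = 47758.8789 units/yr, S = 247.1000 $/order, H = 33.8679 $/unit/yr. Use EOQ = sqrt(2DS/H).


2*D*S = 2 * 47758.8789 * 247.1000 = 23602437.9524
2*D*S/H = 696897.0014
EOQ = sqrt(696897.0014) = 834.8036

834.8036 units


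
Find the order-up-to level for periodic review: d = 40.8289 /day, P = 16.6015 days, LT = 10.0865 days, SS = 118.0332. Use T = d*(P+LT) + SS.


P + LT = 26.6880
d*(P+LT) = 40.8289 * 26.6880 = 1089.6417
T = 1089.6417 + 118.0332 = 1207.6749

1207.6749 units


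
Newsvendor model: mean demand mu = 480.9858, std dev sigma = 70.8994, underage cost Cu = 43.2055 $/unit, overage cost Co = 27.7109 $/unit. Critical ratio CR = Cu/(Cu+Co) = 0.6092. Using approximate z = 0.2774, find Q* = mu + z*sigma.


CR = Cu/(Cu+Co) = 43.2055/(43.2055+27.7109) = 0.6092
z = 0.2774
Q* = 480.9858 + 0.2774 * 70.8994 = 500.6533

500.6533 units


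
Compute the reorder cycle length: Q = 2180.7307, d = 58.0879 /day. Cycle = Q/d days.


Cycle = 2180.7307 / 58.0879 = 37.5419

37.5419 days


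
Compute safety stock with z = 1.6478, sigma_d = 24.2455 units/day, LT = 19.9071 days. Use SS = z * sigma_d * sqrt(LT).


sqrt(LT) = sqrt(19.9071) = 4.4617
SS = 1.6478 * 24.2455 * 4.4617 = 178.2541

178.2541 units


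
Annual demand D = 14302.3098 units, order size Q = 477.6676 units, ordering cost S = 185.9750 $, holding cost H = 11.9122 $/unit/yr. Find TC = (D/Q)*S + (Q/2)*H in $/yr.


Ordering cost = D*S/Q = 5568.4582
Holding cost = Q*H/2 = 2845.0360
TC = 5568.4582 + 2845.0360 = 8413.4942

8413.4942 $/yr


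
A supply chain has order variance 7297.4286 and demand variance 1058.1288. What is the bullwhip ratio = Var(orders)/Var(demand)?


BW = 7297.4286 / 1058.1288 = 6.8965

6.8965


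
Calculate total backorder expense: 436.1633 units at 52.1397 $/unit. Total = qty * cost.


Total = 436.1633 * 52.1397 = 22741.4236

22741.4236 $


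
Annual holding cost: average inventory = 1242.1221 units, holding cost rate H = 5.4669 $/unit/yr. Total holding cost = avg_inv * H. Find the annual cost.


Cost = 1242.1221 * 5.4669 = 6790.5573

6790.5573 $/yr


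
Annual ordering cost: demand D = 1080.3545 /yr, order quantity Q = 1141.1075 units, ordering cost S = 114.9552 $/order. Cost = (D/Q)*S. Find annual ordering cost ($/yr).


Number of orders = D/Q = 0.9468
Cost = 0.9468 * 114.9552 = 108.8349

108.8349 $/yr


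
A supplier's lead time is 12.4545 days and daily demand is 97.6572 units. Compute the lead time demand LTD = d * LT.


LTD = 97.6572 * 12.4545 = 1216.2716

1216.2716 units


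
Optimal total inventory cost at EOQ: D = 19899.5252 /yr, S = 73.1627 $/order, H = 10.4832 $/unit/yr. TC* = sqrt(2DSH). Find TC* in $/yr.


2*D*S*H = 30525044.4988
TC* = sqrt(30525044.4988) = 5524.9475

5524.9475 $/yr


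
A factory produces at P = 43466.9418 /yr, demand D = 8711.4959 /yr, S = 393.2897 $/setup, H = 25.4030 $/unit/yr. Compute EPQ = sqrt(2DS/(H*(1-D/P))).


1 - D/P = 1 - 0.2004 = 0.7996
H*(1-D/P) = 20.3118
2DS = 6852283.2181
EPQ = sqrt(337354.5078) = 580.8223

580.8223 units


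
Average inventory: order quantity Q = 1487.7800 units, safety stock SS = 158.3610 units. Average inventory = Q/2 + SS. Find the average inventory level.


Q/2 = 743.8900
Avg = 743.8900 + 158.3610 = 902.2510

902.2510 units


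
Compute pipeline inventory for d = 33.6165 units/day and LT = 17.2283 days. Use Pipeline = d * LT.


Pipeline = 33.6165 * 17.2283 = 579.1551

579.1551 units


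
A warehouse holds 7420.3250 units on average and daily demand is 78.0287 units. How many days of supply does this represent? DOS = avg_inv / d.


DOS = 7420.3250 / 78.0287 = 95.0974

95.0974 days


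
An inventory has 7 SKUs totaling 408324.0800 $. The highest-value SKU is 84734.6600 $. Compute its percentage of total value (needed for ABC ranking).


Top item = 84734.6600
Total = 408324.0800
Percentage = 84734.6600 / 408324.0800 * 100 = 20.7518

20.7518%


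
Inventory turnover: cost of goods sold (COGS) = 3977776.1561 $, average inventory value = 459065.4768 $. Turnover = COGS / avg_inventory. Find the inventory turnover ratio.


Turnover = 3977776.1561 / 459065.4768 = 8.6649

8.6649


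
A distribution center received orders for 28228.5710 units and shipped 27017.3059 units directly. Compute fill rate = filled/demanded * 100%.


FR = 27017.3059 / 28228.5710 * 100 = 95.7091

95.7091%


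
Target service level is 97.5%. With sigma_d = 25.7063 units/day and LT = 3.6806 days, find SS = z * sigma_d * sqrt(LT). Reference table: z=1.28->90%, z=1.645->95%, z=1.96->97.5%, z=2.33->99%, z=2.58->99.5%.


From the table, SL = 97.5% corresponds to z = 1.96
sqrt(LT) = sqrt(3.6806) = 1.9185
SS = 1.96 * 25.7063 * 1.9185 = 96.6618

96.6618 units


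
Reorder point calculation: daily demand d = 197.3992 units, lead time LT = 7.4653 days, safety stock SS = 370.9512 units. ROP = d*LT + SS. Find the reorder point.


d*LT = 197.3992 * 7.4653 = 1473.6442
ROP = 1473.6442 + 370.9512 = 1844.5954

1844.5954 units


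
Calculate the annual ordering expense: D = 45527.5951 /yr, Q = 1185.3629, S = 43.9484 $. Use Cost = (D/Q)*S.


Number of orders = D/Q = 38.4081
Cost = 38.4081 * 43.9484 = 1687.9767

1687.9767 $/yr


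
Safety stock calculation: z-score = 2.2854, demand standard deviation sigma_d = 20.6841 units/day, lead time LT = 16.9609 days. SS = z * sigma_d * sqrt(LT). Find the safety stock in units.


sqrt(LT) = sqrt(16.9609) = 4.1184
SS = 2.2854 * 20.6841 * 4.1184 = 194.6809

194.6809 units


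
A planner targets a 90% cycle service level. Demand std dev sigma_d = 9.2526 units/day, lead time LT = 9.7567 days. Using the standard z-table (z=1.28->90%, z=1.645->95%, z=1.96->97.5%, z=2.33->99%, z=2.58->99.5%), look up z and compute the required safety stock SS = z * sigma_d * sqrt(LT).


From the table, SL = 90% corresponds to z = 1.28
sqrt(LT) = sqrt(9.7567) = 3.1236
SS = 1.28 * 9.2526 * 3.1236 = 36.9935

36.9935 units


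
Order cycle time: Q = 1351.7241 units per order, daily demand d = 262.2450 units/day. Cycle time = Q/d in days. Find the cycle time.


Cycle = 1351.7241 / 262.2450 = 5.1544

5.1544 days


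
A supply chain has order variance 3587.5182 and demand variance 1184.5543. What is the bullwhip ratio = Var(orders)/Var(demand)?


BW = 3587.5182 / 1184.5543 = 3.0286

3.0286


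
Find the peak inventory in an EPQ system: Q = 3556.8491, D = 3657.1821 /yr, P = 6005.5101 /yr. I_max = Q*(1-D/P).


D/P = 0.6090
1 - D/P = 0.3910
I_max = 3556.8491 * 0.3910 = 1390.8308

1390.8308 units


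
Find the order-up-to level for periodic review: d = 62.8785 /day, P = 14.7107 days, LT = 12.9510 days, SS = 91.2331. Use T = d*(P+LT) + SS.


P + LT = 27.6617
d*(P+LT) = 62.8785 * 27.6617 = 1739.3262
T = 1739.3262 + 91.2331 = 1830.5593

1830.5593 units


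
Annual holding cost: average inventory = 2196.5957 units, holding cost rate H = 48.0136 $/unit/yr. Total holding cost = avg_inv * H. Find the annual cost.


Cost = 2196.5957 * 48.0136 = 105466.4673

105466.4673 $/yr


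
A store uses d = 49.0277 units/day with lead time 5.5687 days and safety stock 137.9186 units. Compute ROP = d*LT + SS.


d*LT = 49.0277 * 5.5687 = 273.0206
ROP = 273.0206 + 137.9186 = 410.9392

410.9392 units


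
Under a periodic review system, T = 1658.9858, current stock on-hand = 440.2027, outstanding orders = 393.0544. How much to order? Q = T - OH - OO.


Inventory position = OH + OO = 440.2027 + 393.0544 = 833.2571
Q = 1658.9858 - 833.2571 = 825.7287

825.7287 units


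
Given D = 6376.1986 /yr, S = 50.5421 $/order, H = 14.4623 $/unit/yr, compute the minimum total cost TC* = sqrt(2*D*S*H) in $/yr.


2*D*S*H = 9321428.6589
TC* = sqrt(9321428.6589) = 3053.1015

3053.1015 $/yr


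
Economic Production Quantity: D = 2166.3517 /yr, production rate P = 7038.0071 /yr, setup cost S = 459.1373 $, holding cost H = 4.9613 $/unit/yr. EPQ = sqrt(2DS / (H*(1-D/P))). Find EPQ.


1 - D/P = 1 - 0.3078 = 0.6922
H*(1-D/P) = 3.4342
2DS = 1989305.7408
EPQ = sqrt(579267.5324) = 761.0963

761.0963 units


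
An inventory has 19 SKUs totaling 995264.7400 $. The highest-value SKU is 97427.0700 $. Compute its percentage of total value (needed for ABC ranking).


Top item = 97427.0700
Total = 995264.7400
Percentage = 97427.0700 / 995264.7400 * 100 = 9.7891

9.7891%


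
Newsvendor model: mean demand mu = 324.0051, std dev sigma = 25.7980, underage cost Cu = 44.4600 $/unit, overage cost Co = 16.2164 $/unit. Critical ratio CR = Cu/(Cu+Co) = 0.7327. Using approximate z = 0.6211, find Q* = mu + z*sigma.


CR = Cu/(Cu+Co) = 44.4600/(44.4600+16.2164) = 0.7327
z = 0.6211
Q* = 324.0051 + 0.6211 * 25.7980 = 340.0282

340.0282 units


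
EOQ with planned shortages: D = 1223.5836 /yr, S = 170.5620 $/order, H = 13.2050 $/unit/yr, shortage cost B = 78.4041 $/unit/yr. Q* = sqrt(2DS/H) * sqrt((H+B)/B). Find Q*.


sqrt(2DS/H) = 177.7885
sqrt((H+B)/B) = 1.0809
Q* = 177.7885 * 1.0809 = 192.1780

192.1780 units


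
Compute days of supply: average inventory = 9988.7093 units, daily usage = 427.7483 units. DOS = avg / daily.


DOS = 9988.7093 / 427.7483 = 23.3518

23.3518 days


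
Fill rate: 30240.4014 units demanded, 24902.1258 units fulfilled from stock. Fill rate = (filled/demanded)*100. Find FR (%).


FR = 24902.1258 / 30240.4014 * 100 = 82.3472

82.3472%


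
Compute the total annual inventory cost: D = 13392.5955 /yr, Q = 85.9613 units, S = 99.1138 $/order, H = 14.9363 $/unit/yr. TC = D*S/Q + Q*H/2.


Ordering cost = D*S/Q = 15441.7282
Holding cost = Q*H/2 = 641.9719
TC = 15441.7282 + 641.9719 = 16083.7001

16083.7001 $/yr


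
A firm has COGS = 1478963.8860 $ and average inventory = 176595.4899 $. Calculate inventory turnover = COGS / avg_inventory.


Turnover = 1478963.8860 / 176595.4899 = 8.3749

8.3749


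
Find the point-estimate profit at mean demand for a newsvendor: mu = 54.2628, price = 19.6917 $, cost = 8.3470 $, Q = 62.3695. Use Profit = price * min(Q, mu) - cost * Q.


Sales at mu = min(62.3695, 54.2628) = 54.2628
Revenue = 19.6917 * 54.2628 = 1068.5268
Total cost = 8.3470 * 62.3695 = 520.5982
Profit = 1068.5268 - 520.5982 = 547.9286

547.9286 $


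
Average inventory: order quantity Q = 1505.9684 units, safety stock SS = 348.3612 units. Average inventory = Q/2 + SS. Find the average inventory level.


Q/2 = 752.9842
Avg = 752.9842 + 348.3612 = 1101.3454

1101.3454 units


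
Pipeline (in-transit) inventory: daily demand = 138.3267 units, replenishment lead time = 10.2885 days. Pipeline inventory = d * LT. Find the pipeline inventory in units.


Pipeline = 138.3267 * 10.2885 = 1423.1743

1423.1743 units


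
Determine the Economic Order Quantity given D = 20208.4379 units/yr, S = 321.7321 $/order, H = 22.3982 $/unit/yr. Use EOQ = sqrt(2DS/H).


2*D*S = 2 * 20208.4379 * 321.7321 = 13003406.3266
2*D*S/H = 580555.8628
EOQ = sqrt(580555.8628) = 761.9422

761.9422 units


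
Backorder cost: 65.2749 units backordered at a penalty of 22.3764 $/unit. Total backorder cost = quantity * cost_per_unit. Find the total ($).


Total = 65.2749 * 22.3764 = 1460.6173

1460.6173 $


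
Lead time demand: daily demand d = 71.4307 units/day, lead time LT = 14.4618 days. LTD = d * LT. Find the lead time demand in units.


LTD = 71.4307 * 14.4618 = 1033.0165

1033.0165 units


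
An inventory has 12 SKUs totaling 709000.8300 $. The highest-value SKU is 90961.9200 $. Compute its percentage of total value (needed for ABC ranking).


Top item = 90961.9200
Total = 709000.8300
Percentage = 90961.9200 / 709000.8300 * 100 = 12.8296

12.8296%


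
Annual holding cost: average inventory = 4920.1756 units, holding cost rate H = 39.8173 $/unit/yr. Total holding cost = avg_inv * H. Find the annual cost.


Cost = 4920.1756 * 39.8173 = 195908.1079

195908.1079 $/yr


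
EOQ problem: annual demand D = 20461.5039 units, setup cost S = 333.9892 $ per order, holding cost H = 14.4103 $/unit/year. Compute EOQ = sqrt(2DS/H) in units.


2*D*S = 2 * 20461.5039 * 333.9892 = 13667842.6367
2*D*S/H = 948477.3139
EOQ = sqrt(948477.3139) = 973.8980

973.8980 units


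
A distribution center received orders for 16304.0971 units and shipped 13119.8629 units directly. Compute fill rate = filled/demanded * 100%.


FR = 13119.8629 / 16304.0971 * 100 = 80.4697

80.4697%


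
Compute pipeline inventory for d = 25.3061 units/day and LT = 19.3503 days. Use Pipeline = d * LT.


Pipeline = 25.3061 * 19.3503 = 489.6806

489.6806 units


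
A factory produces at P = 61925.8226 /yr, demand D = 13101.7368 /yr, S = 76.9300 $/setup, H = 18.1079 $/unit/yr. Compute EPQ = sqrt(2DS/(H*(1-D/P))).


1 - D/P = 1 - 0.2116 = 0.7884
H*(1-D/P) = 14.2768
2DS = 2015833.2240
EPQ = sqrt(141196.5793) = 375.7613

375.7613 units


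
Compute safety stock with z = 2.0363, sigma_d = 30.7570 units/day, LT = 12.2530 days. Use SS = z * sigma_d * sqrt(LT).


sqrt(LT) = sqrt(12.2530) = 3.5004
SS = 2.0363 * 30.7570 * 3.5004 = 219.2335

219.2335 units


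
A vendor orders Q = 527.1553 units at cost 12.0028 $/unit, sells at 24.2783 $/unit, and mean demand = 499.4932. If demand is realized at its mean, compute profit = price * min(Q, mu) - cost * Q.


Sales at mu = min(527.1553, 499.4932) = 499.4932
Revenue = 24.2783 * 499.4932 = 12126.8458
Total cost = 12.0028 * 527.1553 = 6327.3396
Profit = 12126.8458 - 6327.3396 = 5799.5061

5799.5061 $


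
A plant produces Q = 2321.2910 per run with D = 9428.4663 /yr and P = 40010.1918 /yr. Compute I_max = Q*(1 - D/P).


D/P = 0.2357
1 - D/P = 0.7643
I_max = 2321.2910 * 0.7643 = 1774.2750

1774.2750 units


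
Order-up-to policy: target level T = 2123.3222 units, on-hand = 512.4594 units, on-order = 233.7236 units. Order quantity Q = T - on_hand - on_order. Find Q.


Inventory position = OH + OO = 512.4594 + 233.7236 = 746.1830
Q = 2123.3222 - 746.1830 = 1377.1392

1377.1392 units


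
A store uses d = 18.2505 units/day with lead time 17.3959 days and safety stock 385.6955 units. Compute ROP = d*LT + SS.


d*LT = 18.2505 * 17.3959 = 317.4839
ROP = 317.4839 + 385.6955 = 703.1794

703.1794 units


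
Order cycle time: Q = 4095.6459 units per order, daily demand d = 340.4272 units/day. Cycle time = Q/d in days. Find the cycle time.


Cycle = 4095.6459 / 340.4272 = 12.0309

12.0309 days


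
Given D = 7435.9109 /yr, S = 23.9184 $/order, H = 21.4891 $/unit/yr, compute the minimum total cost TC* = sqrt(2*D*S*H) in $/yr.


2*D*S*H = 7643891.6836
TC* = sqrt(7643891.6836) = 2764.7589

2764.7589 $/yr


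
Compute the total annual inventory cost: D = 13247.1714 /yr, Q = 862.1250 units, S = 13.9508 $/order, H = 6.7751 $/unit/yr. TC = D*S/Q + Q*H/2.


Ordering cost = D*S/Q = 214.3641
Holding cost = Q*H/2 = 2920.4915
TC = 214.3641 + 2920.4915 = 3134.8556

3134.8556 $/yr


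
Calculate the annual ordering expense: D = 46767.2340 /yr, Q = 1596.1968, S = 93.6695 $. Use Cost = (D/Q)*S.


Number of orders = D/Q = 29.2992
Cost = 29.2992 * 93.6695 = 2744.4382

2744.4382 $/yr


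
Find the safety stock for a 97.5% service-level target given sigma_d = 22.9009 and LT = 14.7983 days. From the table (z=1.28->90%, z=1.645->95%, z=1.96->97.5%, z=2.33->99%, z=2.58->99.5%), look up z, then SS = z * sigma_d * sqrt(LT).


From the table, SL = 97.5% corresponds to z = 1.96
sqrt(LT) = sqrt(14.7983) = 3.8469
SS = 1.96 * 22.9009 * 3.8469 = 172.6691

172.6691 units


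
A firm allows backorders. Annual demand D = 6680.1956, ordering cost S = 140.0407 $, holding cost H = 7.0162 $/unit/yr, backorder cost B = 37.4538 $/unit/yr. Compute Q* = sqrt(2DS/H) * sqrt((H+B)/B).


sqrt(2DS/H) = 516.3994
sqrt((H+B)/B) = 1.0896
Q* = 516.3994 * 1.0896 = 562.6928

562.6928 units


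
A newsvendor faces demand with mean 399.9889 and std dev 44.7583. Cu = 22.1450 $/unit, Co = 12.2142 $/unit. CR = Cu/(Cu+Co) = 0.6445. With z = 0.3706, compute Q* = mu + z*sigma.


CR = Cu/(Cu+Co) = 22.1450/(22.1450+12.2142) = 0.6445
z = 0.3706
Q* = 399.9889 + 0.3706 * 44.7583 = 416.5763

416.5763 units


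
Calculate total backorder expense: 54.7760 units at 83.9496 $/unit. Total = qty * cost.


Total = 54.7760 * 83.9496 = 4598.4233

4598.4233 $


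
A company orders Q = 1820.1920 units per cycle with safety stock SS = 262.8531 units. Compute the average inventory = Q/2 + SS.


Q/2 = 910.0960
Avg = 910.0960 + 262.8531 = 1172.9491

1172.9491 units


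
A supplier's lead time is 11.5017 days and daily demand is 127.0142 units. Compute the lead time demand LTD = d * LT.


LTD = 127.0142 * 11.5017 = 1460.8792

1460.8792 units


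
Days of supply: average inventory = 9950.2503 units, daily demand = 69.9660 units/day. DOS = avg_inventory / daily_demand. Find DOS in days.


DOS = 9950.2503 / 69.9660 = 142.2155

142.2155 days


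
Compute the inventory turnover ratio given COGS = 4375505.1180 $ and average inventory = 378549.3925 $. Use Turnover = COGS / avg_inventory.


Turnover = 4375505.1180 / 378549.3925 = 11.5586

11.5586


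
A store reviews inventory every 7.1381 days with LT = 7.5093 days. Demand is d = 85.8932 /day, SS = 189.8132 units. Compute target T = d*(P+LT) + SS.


P + LT = 14.6474
d*(P+LT) = 85.8932 * 14.6474 = 1258.1121
T = 1258.1121 + 189.8132 = 1447.9253

1447.9253 units


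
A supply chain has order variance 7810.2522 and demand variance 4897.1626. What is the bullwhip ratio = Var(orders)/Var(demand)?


BW = 7810.2522 / 4897.1626 = 1.5949

1.5949


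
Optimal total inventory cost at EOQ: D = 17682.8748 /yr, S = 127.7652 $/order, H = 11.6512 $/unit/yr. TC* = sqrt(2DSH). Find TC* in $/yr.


2*D*S*H = 52646087.8392
TC* = sqrt(52646087.8392) = 7255.7624

7255.7624 $/yr


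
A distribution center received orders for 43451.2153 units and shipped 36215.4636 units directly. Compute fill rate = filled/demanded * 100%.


FR = 36215.4636 / 43451.2153 * 100 = 83.3474

83.3474%


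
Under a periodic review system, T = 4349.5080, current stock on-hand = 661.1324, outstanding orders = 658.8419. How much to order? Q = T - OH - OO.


Inventory position = OH + OO = 661.1324 + 658.8419 = 1319.9743
Q = 4349.5080 - 1319.9743 = 3029.5337

3029.5337 units


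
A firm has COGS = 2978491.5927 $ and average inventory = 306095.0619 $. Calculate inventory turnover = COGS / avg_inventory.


Turnover = 2978491.5927 / 306095.0619 = 9.7306

9.7306


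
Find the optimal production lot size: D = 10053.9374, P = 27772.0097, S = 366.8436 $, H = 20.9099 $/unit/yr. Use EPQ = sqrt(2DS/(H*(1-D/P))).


1 - D/P = 1 - 0.3620 = 0.6380
H*(1-D/P) = 13.3402
2DS = 7376445.1800
EPQ = sqrt(552950.1779) = 743.6062

743.6062 units


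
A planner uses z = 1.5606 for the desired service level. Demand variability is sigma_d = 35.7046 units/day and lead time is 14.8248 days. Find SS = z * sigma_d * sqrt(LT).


sqrt(LT) = sqrt(14.8248) = 3.8503
SS = 1.5606 * 35.7046 * 3.8503 = 214.5409

214.5409 units


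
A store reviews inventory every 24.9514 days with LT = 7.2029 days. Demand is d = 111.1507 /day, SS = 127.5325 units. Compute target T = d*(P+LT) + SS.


P + LT = 32.1543
d*(P+LT) = 111.1507 * 32.1543 = 3573.9730
T = 3573.9730 + 127.5325 = 3701.5055

3701.5055 units


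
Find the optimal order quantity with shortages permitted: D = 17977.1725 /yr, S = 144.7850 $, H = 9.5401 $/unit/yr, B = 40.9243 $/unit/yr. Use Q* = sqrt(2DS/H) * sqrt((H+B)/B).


sqrt(2DS/H) = 738.6879
sqrt((H+B)/B) = 1.1105
Q* = 738.6879 * 1.1105 = 820.2815

820.2815 units


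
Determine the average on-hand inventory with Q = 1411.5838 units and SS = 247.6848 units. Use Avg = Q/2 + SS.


Q/2 = 705.7919
Avg = 705.7919 + 247.6848 = 953.4767

953.4767 units


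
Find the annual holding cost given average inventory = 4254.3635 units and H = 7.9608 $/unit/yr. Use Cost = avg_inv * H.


Cost = 4254.3635 * 7.9608 = 33868.1370

33868.1370 $/yr


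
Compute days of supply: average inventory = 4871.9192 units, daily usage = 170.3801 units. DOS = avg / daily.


DOS = 4871.9192 / 170.3801 = 28.5944

28.5944 days


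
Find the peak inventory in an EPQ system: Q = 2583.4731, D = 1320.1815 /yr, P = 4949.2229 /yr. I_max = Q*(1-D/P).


D/P = 0.2667
1 - D/P = 0.7333
I_max = 2583.4731 * 0.7333 = 1894.3440

1894.3440 units


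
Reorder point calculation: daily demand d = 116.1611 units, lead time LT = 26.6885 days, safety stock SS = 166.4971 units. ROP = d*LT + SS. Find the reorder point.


d*LT = 116.1611 * 26.6885 = 3100.1655
ROP = 3100.1655 + 166.4971 = 3266.6626

3266.6626 units


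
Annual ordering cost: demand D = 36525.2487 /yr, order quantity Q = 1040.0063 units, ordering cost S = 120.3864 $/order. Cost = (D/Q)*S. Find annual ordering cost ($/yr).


Number of orders = D/Q = 35.1202
Cost = 35.1202 * 120.3864 = 4227.9967

4227.9967 $/yr


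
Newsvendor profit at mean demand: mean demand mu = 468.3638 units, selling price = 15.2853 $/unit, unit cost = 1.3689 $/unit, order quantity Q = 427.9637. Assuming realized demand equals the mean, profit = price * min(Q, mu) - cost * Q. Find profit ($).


Sales at mu = min(427.9637, 468.3638) = 427.9637
Revenue = 15.2853 * 427.9637 = 6541.5535
Total cost = 1.3689 * 427.9637 = 585.8395
Profit = 6541.5535 - 585.8395 = 5955.7140

5955.7140 $


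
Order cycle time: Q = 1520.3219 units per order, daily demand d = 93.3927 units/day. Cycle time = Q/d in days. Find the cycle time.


Cycle = 1520.3219 / 93.3927 = 16.2788

16.2788 days


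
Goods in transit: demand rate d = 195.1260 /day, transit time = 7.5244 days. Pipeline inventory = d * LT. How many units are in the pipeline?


Pipeline = 195.1260 * 7.5244 = 1468.2061

1468.2061 units


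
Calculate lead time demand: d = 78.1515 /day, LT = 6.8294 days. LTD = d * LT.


LTD = 78.1515 * 6.8294 = 533.7279

533.7279 units


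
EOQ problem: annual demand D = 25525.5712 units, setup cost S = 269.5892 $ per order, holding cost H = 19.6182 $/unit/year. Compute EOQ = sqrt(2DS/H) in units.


2*D*S = 2 * 25525.5712 * 269.5892 = 13762836.6387
2*D*S/H = 701534.1183
EOQ = sqrt(701534.1183) = 837.5763

837.5763 units


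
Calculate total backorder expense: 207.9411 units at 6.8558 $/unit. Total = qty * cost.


Total = 207.9411 * 6.8558 = 1425.6026

1425.6026 $


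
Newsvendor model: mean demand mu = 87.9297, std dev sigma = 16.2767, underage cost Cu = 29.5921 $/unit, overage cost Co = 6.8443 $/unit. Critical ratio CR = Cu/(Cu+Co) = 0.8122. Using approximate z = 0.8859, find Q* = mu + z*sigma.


CR = Cu/(Cu+Co) = 29.5921/(29.5921+6.8443) = 0.8122
z = 0.8859
Q* = 87.9297 + 0.8859 * 16.2767 = 102.3492

102.3492 units


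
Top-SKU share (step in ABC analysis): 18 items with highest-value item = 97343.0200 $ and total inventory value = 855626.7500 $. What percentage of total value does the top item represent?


Top item = 97343.0200
Total = 855626.7500
Percentage = 97343.0200 / 855626.7500 * 100 = 11.3768

11.3768%


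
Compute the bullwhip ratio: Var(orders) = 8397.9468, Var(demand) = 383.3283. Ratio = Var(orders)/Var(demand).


BW = 8397.9468 / 383.3283 = 21.9080

21.9080


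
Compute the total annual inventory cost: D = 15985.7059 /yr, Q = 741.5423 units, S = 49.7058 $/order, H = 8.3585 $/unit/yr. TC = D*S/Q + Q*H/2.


Ordering cost = D*S/Q = 1071.5266
Holding cost = Q*H/2 = 3099.0907
TC = 1071.5266 + 3099.0907 = 4170.6173

4170.6173 $/yr


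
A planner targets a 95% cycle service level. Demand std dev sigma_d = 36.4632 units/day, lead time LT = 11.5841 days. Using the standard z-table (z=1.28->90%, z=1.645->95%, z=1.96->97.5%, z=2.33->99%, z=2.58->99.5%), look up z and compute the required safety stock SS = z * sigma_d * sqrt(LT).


From the table, SL = 95% corresponds to z = 1.645
sqrt(LT) = sqrt(11.5841) = 3.4035
SS = 1.645 * 36.4632 * 3.4035 = 204.1512

204.1512 units


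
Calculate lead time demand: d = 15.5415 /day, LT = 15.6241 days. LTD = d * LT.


LTD = 15.5415 * 15.6241 = 242.8220

242.8220 units


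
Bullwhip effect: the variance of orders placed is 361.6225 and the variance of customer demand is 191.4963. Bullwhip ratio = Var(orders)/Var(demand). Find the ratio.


BW = 361.6225 / 191.4963 = 1.8884

1.8884


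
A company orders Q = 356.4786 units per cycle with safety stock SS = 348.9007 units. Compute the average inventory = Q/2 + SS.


Q/2 = 178.2393
Avg = 178.2393 + 348.9007 = 527.1400

527.1400 units


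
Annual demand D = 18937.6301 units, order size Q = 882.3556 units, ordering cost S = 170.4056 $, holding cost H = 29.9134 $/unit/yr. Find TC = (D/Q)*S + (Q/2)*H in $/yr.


Ordering cost = D*S/Q = 3657.3443
Holding cost = Q*H/2 = 13197.1280
TC = 3657.3443 + 13197.1280 = 16854.4723

16854.4723 $/yr


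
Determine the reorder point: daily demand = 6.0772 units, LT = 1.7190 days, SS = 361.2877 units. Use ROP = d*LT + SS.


d*LT = 6.0772 * 1.7190 = 10.4467
ROP = 10.4467 + 361.2877 = 371.7344

371.7344 units


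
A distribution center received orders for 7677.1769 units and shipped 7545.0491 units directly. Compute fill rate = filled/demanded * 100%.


FR = 7545.0491 / 7677.1769 * 100 = 98.2790

98.2790%


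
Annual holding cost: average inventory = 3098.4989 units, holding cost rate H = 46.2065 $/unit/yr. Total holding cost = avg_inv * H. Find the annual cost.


Cost = 3098.4989 * 46.2065 = 143170.7894

143170.7894 $/yr


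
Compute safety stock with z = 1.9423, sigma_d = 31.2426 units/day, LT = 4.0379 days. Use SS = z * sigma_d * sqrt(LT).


sqrt(LT) = sqrt(4.0379) = 2.0095
SS = 1.9423 * 31.2426 * 2.0095 = 121.9386

121.9386 units


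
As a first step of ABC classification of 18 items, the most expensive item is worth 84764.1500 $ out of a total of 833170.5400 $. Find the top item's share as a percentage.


Top item = 84764.1500
Total = 833170.5400
Percentage = 84764.1500 / 833170.5400 * 100 = 10.1737

10.1737%


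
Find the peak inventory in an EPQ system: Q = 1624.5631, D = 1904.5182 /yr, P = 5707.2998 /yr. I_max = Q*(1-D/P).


D/P = 0.3337
1 - D/P = 0.6663
I_max = 1624.5631 * 0.6663 = 1082.4486

1082.4486 units


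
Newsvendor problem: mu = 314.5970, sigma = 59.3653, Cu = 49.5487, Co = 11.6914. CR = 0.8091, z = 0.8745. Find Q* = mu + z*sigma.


CR = Cu/(Cu+Co) = 49.5487/(49.5487+11.6914) = 0.8091
z = 0.8745
Q* = 314.5970 + 0.8745 * 59.3653 = 366.5120

366.5120 units


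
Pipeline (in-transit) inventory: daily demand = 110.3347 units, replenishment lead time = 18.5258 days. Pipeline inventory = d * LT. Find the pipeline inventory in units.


Pipeline = 110.3347 * 18.5258 = 2044.0386

2044.0386 units


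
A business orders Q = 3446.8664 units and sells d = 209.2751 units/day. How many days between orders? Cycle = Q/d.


Cycle = 3446.8664 / 209.2751 = 16.4705

16.4705 days


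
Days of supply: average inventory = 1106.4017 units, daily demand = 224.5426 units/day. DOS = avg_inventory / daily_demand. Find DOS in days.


DOS = 1106.4017 / 224.5426 = 4.9274

4.9274 days


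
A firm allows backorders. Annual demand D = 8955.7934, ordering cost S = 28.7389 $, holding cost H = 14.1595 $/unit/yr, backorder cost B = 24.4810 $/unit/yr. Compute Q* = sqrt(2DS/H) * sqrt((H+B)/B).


sqrt(2DS/H) = 190.6681
sqrt((H+B)/B) = 1.2563
Q* = 190.6681 * 1.2563 = 239.5438

239.5438 units


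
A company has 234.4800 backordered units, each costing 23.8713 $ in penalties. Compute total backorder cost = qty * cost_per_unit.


Total = 234.4800 * 23.8713 = 5597.3424

5597.3424 $


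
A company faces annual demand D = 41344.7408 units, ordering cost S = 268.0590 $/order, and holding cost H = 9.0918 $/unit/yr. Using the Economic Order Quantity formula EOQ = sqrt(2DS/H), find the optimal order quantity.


2*D*S = 2 * 41344.7408 * 268.0590 = 22165659.7482
2*D*S/H = 2437983.6499
EOQ = sqrt(2437983.6499) = 1561.4044

1561.4044 units


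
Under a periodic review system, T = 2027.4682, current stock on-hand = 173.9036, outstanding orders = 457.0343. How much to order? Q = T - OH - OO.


Inventory position = OH + OO = 173.9036 + 457.0343 = 630.9379
Q = 2027.4682 - 630.9379 = 1396.5303

1396.5303 units


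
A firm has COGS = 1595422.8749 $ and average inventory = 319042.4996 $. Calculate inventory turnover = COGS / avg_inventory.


Turnover = 1595422.8749 / 319042.4996 = 5.0007

5.0007


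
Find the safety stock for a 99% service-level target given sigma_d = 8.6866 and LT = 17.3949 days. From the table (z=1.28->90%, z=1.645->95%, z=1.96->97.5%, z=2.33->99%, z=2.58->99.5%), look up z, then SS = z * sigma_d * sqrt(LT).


From the table, SL = 99% corresponds to z = 2.33
sqrt(LT) = sqrt(17.3949) = 4.1707
SS = 2.33 * 8.6866 * 4.1707 = 84.4144

84.4144 units
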